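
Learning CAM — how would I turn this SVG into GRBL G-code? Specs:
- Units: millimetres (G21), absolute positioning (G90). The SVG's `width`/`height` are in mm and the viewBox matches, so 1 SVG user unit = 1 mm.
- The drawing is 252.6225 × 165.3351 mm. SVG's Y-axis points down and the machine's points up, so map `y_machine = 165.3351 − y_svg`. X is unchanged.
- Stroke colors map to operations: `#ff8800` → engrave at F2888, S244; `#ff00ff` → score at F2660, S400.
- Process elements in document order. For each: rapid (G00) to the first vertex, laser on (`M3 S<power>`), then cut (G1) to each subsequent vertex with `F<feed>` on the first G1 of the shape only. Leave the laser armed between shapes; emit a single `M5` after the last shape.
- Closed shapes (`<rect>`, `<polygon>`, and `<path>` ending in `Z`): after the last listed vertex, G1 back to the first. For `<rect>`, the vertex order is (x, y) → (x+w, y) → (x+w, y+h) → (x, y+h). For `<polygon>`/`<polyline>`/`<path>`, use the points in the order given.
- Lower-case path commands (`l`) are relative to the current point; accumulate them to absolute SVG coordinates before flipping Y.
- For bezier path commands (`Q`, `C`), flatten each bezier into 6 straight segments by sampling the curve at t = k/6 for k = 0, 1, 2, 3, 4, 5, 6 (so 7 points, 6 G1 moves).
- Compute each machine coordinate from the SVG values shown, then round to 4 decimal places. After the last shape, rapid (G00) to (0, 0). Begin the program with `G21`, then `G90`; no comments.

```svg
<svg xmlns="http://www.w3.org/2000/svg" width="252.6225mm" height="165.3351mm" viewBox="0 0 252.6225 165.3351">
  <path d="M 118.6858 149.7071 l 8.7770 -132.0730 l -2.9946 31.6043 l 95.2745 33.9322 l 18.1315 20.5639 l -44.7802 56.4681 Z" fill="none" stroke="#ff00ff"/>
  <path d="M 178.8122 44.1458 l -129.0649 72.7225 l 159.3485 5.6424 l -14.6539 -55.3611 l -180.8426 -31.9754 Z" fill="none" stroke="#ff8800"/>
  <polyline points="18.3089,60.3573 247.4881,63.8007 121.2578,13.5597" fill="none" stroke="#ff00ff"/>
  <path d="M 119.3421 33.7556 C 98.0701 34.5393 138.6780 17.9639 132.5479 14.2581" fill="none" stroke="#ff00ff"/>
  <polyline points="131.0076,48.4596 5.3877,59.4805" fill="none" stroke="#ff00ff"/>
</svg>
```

1 u = 1 mm; y_m = 165.3351 − y.

[1] `<path>` closed polygon, #ff00ff→score S400 F2660: (118.6858,15.6280) → (127.4628,147.7010) → (124.4682,116.0967) → (219.7427,82.1645) → (237.8742,61.6006) → (193.0940,5.1325) → (118.6858,15.6280) (closed)

[2] `<path>` closed polygon, #ff8800→engrave S244 F2888: (178.8122,121.1893) → (49.7473,48.4668) → (209.0958,42.8244) → (194.4419,98.1855) → (13.5993,130.1609) → (178.8122,121.1893) (closed)

[3] `<polyline>` open polyline, #ff00ff→score S400 F2660: (18.3089,104.9778) → (247.4881,101.5344) → (121.2578,151.7754)

[4] `<path>` cubic bezier, #ff00ff→score S400 F2660: (119.3421,131.5795) → (113.3599,132.4943) → (114.6738,135.4626) → (120.2668,139.6447) → (127.1216,144.2009) → (132.2210,148.2916) → (132.5479,151.0770)

[5] `<polyline>` line segment, #ff00ff→score S400 F2660: (131.0076,116.8755) → (5.3877,105.8546)

G21
G90
G00 X118.6858 Y15.6280
M3 S400
G1 X127.4628 Y147.7010 F2660
G1 X124.4682 Y116.0967
G1 X219.7427 Y82.1645
G1 X237.8742 Y61.6006
G1 X193.0940 Y5.1325
G1 X118.6858 Y15.6280
G00 X178.8122 Y121.1893
M3 S244
G1 X49.7473 Y48.4668 F2888
G1 X209.0958 Y42.8244
G1 X194.4419 Y98.1855
G1 X13.5993 Y130.1609
G1 X178.8122 Y121.1893
G00 X18.3089 Y104.9778
M3 S400
G1 X247.4881 Y101.5344 F2660
G1 X121.2578 Y151.7754
G00 X119.3421 Y131.5795
M3 S400
G1 X113.3599 Y132.4943 F2660
G1 X114.6738 Y135.4626
G1 X120.2668 Y139.6447
G1 X127.1216 Y144.2009
G1 X132.2210 Y148.2916
G1 X132.5479 Y151.0770
G00 X131.0076 Y116.8755
M3 S400
G1 X5.3877 Y105.8546 F2660
M5
G00 X0.0000 Y0.0000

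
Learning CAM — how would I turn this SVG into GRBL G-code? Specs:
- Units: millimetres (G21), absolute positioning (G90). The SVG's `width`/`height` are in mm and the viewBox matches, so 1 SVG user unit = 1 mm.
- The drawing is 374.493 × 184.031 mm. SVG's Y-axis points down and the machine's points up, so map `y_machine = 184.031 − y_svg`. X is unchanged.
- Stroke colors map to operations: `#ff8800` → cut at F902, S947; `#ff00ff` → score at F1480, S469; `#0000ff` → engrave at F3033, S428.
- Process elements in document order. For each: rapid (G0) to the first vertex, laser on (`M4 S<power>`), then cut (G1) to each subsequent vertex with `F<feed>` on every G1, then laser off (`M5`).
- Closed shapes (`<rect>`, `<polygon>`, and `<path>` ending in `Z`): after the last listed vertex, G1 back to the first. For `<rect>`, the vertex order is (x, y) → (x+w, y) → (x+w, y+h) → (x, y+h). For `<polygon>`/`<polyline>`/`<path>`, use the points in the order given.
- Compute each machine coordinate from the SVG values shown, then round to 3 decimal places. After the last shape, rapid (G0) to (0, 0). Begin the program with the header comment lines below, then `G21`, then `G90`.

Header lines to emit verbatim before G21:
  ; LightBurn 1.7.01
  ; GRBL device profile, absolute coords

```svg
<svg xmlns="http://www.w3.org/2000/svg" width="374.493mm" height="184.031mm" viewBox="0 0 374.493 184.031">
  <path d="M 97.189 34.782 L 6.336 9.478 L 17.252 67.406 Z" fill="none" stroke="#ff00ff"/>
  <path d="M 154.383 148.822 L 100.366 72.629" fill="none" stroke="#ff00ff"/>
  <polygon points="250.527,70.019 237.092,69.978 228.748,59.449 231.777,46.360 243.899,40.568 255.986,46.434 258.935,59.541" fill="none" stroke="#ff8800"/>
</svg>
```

; LightBurn 1.7.01
; GRBL device profile, absolute coords
G21
G90
G0 X97.189 Y149.249
M4 S469
G1 X6.336 Y174.553 F1480
G1 X17.252 Y116.625 F1480
G1 X97.189 Y149.249 F1480
M5
G0 X154.383 Y35.209
M4 S469
G1 X100.366 Y111.402 F1480
M5
G0 X250.527 Y114.012
M4 S947
G1 X237.092 Y114.053 F902
G1 X228.748 Y124.582 F902
G1 X231.777 Y137.671 F902
G1 X243.899 Y143.463 F902
G1 X255.986 Y137.597 F902
G1 X258.935 Y124.490 F902
G1 X250.527 Y114.012 F902
M5
G0 X0.000 Y0.000

Since the viewBox matches the mm dimensions, user units are millimetres directly. The only transform is the Y-flip y_m = 184.031 − y_svg.

Shape 1 is a closed polygon drawn with `<path>`. Its stroke #ff00ff means score at S469, F1480. After flipping Y the toolpath is (97.189,149.249) → (6.336,174.553) → (17.252,116.625) → (97.189,149.249), returning to the start.

Shape 2 is a line segment drawn with `<path>`. Its stroke #ff00ff means score at S469, F1480. After flipping Y the toolpath is (154.383,35.209) → (100.366,111.402).

Shape 3 is a regular polygon drawn with `<polygon>`. Its stroke #ff8800 means cut at S947, F902. After flipping Y the toolpath is (250.527,114.012) → (237.092,114.053) → (228.748,124.582) → (231.777,137.671) → (243.899,143.463) → (255.986,137.597) → (258.935,124.490) → (250.527,114.012), returning to the start.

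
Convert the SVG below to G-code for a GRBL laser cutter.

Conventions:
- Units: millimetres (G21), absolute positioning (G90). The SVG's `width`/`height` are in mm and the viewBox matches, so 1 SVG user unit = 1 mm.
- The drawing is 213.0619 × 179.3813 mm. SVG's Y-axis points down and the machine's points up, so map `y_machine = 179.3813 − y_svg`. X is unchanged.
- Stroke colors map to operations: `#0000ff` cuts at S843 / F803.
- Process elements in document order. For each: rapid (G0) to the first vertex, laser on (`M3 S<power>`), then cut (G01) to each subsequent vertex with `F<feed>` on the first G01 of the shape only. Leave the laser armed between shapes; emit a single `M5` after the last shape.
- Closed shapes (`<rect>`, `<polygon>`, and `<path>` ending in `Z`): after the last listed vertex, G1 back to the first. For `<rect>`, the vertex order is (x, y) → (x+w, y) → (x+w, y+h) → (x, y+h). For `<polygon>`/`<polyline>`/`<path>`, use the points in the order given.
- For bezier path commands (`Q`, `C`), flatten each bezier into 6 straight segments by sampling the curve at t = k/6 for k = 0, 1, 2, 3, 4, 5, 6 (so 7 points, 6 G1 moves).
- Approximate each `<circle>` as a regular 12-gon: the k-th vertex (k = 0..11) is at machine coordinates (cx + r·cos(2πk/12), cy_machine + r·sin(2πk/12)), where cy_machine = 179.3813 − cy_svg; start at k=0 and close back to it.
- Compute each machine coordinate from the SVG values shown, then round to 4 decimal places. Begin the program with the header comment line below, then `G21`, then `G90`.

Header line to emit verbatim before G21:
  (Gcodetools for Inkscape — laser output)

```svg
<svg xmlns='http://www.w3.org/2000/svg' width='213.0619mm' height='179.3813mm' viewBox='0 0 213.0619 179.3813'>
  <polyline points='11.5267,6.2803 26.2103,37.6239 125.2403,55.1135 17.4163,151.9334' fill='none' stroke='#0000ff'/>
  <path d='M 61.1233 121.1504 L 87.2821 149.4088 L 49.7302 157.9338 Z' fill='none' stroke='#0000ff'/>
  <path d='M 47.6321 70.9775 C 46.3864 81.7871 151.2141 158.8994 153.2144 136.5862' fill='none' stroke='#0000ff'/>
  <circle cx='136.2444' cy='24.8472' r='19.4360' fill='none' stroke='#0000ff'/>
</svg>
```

viewBox `0 0 213.0619 179.3813` with mm width/height → 1 unit = 1 mm. Flip: y_m = 179.3813 − y_svg.

**Shape 1** — `<polyline>` open polyline, stroke `#0000ff` → cut (S843, F803). Machine vertices: (11.5267,173.1010) → (26.2103,141.7574) → (125.2403,124.2678) → (17.4163,27.4479). Open path.

**Shape 2** — `<path>` regular polygon, stroke `#0000ff` → cut (S843, F803). Machine vertices: (61.1233,58.2309) → (87.2821,29.9725) → (49.7302,21.4475) → (61.1233,58.2309). Closed: final G1 returns to the first vertex.

**Shape 3** — `<path>` cubic bezier, stroke `#0000ff` → cut (S843, F803). Control points (SVG): P0=(47.6321,70.9775), P1=(46.3864,81.7871), P2=(151.2141,158.8994), P3=(153.2144,136.5862); sampled at t=k/6. Machine vertices: (47.6321,108.4038) → (54.8816,98.2410) → (74.0071,81.6314) → (99.2060,63.1784) → (124.6754,47.4857) → (144.6124,39.1567) → (153.2144,42.7951). Open path.

**Shape 4** — `<circle>` circle, stroke `#0000ff` → cut (S843, F803). Machine vertices: (155.6804,154.5341) → (153.0765,164.2521) → (145.9624,171.3662) → (136.2444,173.9701) → (126.5264,171.3662) → (119.4123,164.2521) → (116.8084,154.5341) → (119.4123,144.8161) → (126.5264,137.7020) → (136.2444,135.0981) → (145.9624,137.7020) → (153.0765,144.8161) → (155.6804,154.5341). Closed: final G1 returns to the first vertex.

(Gcodetools for Inkscape — laser output)
G21
G90
G0 X11.5267 Y173.1010
M3 S843
G01 X26.2103 Y141.7574 F803
G01 X125.2403 Y124.2678
G01 X17.4163 Y27.4479
G0 X61.1233 Y58.2309
M3 S843
G01 X87.2821 Y29.9725 F803
G01 X49.7302 Y21.4475
G01 X61.1233 Y58.2309
G0 X47.6321 Y108.4038
M3 S843
G01 X54.8816 Y98.2410 F803
G01 X74.0071 Y81.6314
G01 X99.2060 Y63.1784
G01 X124.6754 Y47.4857
G01 X144.6124 Y39.1567
G01 X153.2144 Y42.7951
G0 X155.6804 Y154.5341
M3 S843
G01 X153.0765 Y164.2521 F803
G01 X145.9624 Y171.3662
G01 X136.2444 Y173.9701
G01 X126.5264 Y171.3662
G01 X119.4123 Y164.2521
G01 X116.8084 Y154.5341
G01 X119.4123 Y144.8161
G01 X126.5264 Y137.7020
G01 X136.2444 Y135.0981
G01 X145.9624 Y137.7020
G01 X153.0765 Y144.8161
G01 X155.6804 Y154.5341
M5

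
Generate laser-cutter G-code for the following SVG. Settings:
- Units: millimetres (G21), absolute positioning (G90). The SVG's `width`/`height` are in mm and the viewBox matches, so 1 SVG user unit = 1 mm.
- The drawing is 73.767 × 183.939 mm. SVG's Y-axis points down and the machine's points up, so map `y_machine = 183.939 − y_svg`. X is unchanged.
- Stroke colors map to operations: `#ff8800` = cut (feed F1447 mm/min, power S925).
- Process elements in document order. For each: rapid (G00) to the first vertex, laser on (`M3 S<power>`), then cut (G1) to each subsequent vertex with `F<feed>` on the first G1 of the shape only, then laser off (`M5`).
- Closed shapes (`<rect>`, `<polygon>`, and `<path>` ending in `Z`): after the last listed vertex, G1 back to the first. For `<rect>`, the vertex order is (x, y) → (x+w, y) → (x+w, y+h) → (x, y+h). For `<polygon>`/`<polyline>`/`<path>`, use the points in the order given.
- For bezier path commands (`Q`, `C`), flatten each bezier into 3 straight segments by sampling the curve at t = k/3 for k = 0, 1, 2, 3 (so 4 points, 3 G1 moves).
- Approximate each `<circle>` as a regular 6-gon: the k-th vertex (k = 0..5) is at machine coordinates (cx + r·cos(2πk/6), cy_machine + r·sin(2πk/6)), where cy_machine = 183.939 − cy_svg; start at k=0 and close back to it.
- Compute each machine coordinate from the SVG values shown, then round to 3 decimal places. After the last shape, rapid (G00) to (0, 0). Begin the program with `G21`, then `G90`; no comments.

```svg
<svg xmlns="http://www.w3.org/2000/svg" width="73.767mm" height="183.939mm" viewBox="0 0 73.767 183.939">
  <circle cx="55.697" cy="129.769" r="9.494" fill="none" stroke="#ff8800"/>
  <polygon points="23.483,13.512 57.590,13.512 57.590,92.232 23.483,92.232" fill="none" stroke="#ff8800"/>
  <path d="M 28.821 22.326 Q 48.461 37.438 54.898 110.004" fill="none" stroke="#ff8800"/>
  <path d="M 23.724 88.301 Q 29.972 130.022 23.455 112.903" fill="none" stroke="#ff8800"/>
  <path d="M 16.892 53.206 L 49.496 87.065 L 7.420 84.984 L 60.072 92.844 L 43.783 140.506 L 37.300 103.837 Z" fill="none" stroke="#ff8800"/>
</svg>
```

1 u = 1 mm; y_m = 183.939 − y.

[1] `<circle>` circle, #ff8800→cut S925 F1447: (65.191,54.170) → (60.444,62.392) → (50.950,62.392) → (46.203,54.170) → (50.950,45.948) → (60.444,45.948) → (65.191,54.170) (closed)

[2] `<polygon>` rectangle, #ff8800→cut S925 F1447: (23.483,170.427) → (57.590,170.427) → (57.590,91.707) → (23.483,91.707) → (23.483,170.427) (closed)

[3] `<path>` quadratic bezier, #ff8800→cut S925 F1447: (28.821,161.613) → (40.447,145.155) → (49.140,115.929) → (54.898,73.935)

[4] `<path>` quadratic bezier, #ff8800→cut S925 F1447: (23.724,95.638) → (26.471,74.362) → (26.381,66.161) → (23.455,71.036)

[5] `<path>` closed polygon, #ff8800→cut S925 F1447: (16.892,130.733) → (49.496,96.874) → (7.420,98.955) → (60.072,91.095) → (43.783,43.433) → (37.300,80.102) → (16.892,130.733) (closed)

G21
G90
G00 X65.191 Y54.170
M3 S925
G1 X60.444 Y62.392 F1447
G1 X50.950 Y62.392
G1 X46.203 Y54.170
G1 X50.950 Y45.948
G1 X60.444 Y45.948
G1 X65.191 Y54.170
M5
G00 X23.483 Y170.427
M3 S925
G1 X57.590 Y170.427 F1447
G1 X57.590 Y91.707
G1 X23.483 Y91.707
G1 X23.483 Y170.427
M5
G00 X28.821 Y161.613
M3 S925
G1 X40.447 Y145.155 F1447
G1 X49.140 Y115.929
G1 X54.898 Y73.935
M5
G00 X23.724 Y95.638
M3 S925
G1 X26.471 Y74.362 F1447
G1 X26.381 Y66.161
G1 X23.455 Y71.036
M5
G00 X16.892 Y130.733
M3 S925
G1 X49.496 Y96.874 F1447
G1 X7.420 Y98.955
G1 X60.072 Y91.095
G1 X43.783 Y43.433
G1 X37.300 Y80.102
G1 X16.892 Y130.733
M5
G00 X0.000 Y0.000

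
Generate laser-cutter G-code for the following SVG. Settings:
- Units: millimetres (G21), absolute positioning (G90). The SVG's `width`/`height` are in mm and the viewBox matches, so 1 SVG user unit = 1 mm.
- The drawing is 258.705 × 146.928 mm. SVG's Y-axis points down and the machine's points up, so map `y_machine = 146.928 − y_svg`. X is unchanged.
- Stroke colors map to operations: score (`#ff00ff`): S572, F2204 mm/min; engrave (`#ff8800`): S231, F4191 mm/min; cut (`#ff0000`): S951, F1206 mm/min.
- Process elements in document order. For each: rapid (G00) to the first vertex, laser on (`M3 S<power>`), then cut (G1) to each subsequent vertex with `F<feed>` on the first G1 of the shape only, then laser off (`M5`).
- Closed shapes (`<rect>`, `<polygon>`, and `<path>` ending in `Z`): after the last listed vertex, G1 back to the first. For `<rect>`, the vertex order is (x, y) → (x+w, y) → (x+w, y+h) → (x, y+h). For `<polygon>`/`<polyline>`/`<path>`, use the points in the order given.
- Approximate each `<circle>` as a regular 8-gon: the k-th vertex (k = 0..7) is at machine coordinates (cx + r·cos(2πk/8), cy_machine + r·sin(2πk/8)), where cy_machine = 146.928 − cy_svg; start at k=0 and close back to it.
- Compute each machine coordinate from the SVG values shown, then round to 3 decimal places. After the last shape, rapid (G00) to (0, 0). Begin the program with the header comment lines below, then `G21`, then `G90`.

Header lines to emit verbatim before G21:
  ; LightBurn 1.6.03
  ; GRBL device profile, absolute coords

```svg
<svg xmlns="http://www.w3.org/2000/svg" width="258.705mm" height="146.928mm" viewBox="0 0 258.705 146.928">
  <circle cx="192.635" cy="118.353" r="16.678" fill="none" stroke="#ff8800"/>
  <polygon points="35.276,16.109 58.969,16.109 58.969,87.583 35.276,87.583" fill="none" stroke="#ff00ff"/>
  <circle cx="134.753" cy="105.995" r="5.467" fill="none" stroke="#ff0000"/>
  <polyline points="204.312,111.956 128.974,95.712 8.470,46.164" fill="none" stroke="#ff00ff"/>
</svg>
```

; LightBurn 1.6.03
; GRBL device profile, absolute coords
G21
G90
G00 X209.313 Y28.575
M3 S231
G1 X204.428 Y40.368 F4191
G1 X192.635 Y45.253
G1 X180.842 Y40.368
G1 X175.957 Y28.575
G1 X180.842 Y16.782
G1 X192.635 Y11.897
G1 X204.428 Y16.782
G1 X209.313 Y28.575
M5
G00 X35.276 Y130.819
M3 S572
G1 X58.969 Y130.819 F2204
G1 X58.969 Y59.345
G1 X35.276 Y59.345
G1 X35.276 Y130.819
M5
G00 X140.220 Y40.933
M3 S951
G1 X138.619 Y44.799 F1206
G1 X134.753 Y46.400
G1 X130.887 Y44.799
G1 X129.286 Y40.933
G1 X130.887 Y37.067
G1 X134.753 Y35.466
G1 X138.619 Y37.067
G1 X140.220 Y40.933
M5
G00 X204.312 Y34.972
M3 S572
G1 X128.974 Y51.216 F2204
G1 X8.470 Y100.764
M5
G00 X0.000 Y0.000

1 u = 1 mm; y_m = 146.928 − y.

[1] `<circle>` circle, #ff8800→engrave S231 F4191: (209.313,28.575) → (204.428,40.368) → (192.635,45.253) → (180.842,40.368) → (175.957,28.575) → (180.842,16.782) → (192.635,11.897) → (204.428,16.782) → (209.313,28.575) (closed)

[2] `<polygon>` rectangle, #ff00ff→score S572 F2204: (35.276,130.819) → (58.969,130.819) → (58.969,59.345) → (35.276,59.345) → (35.276,130.819) (closed)

[3] `<circle>` circle, #ff0000→cut S951 F1206: (140.220,40.933) → (138.619,44.799) → (134.753,46.400) → (130.887,44.799) → (129.286,40.933) → (130.887,37.067) → (134.753,35.466) → (138.619,37.067) → (140.220,40.933) (closed)

[4] `<polyline>` open polyline, #ff00ff→score S572 F2204: (204.312,34.972) → (128.974,51.216) → (8.470,100.764)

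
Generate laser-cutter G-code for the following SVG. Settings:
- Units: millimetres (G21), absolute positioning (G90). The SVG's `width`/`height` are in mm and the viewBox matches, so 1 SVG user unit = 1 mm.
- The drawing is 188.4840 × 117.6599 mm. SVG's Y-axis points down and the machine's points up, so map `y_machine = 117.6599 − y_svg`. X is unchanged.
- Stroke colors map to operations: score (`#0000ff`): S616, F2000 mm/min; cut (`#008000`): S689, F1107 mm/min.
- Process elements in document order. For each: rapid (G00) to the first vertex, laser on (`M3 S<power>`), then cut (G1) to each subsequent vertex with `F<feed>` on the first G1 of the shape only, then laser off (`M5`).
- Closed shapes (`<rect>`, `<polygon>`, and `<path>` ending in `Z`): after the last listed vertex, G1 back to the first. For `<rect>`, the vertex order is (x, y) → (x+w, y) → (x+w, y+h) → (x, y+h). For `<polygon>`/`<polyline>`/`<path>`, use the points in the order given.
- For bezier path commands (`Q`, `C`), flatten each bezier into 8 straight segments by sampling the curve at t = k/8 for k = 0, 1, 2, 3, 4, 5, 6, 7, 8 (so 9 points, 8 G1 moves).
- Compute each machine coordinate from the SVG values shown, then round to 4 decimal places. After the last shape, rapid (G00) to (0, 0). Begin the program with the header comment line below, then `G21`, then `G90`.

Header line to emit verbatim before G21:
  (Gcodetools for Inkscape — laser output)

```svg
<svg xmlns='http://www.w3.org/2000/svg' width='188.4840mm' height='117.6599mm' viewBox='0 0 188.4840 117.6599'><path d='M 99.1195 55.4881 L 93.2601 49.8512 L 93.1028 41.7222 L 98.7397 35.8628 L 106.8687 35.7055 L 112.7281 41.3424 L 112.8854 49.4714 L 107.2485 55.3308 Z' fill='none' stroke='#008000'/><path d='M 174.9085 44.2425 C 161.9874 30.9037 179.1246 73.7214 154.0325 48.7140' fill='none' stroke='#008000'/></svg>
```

(Gcodetools for Inkscape — laser output)
G21
G90
G00 X99.1195 Y62.1718
M3 S689
G1 X93.2601 Y67.8087 F1107
G1 X93.1028 Y75.9377
G1 X98.7397 Y81.7971
G1 X106.8687 Y81.9544
G1 X112.7281 Y76.3175
G1 X112.8854 Y68.1885
G1 X107.2485 Y62.3291
G1 X99.1195 Y62.1718
M5
G00 X174.9085 Y73.4174
M3 S689
G1 X171.3309 Y76.0293 F1107
G1 X169.7241 Y74.8294
G1 X169.2411 Y71.2706
G1 X169.0346 Y66.8059
G1 X168.2577 Y62.8882
G1 X166.0631 Y60.9703
G1 X161.6037 Y62.5053
G1 X154.0325 Y68.9459
M5
G00 X0.0000 Y0.0000

1 u = 1 mm; y_m = 117.6599 − y.

[1] `<path>` regular polygon, #008000→cut S689 F1107: (99.1195,62.1718) → (93.2601,67.8087) → (93.1028,75.9377) → (98.7397,81.7971) → (106.8687,81.9544) → (112.7281,76.3175) → (112.8854,68.1885) → (107.2485,62.3291) → (99.1195,62.1718) (closed)

[2] `<path>` cubic bezier, #008000→cut S689 F1107: (174.9085,73.4174) → (171.3309,76.0293) → (169.7241,74.8294) → (169.2411,71.2706) → (169.0346,66.8059) → (168.2577,62.8882) → (166.0631,60.9703) → (161.6037,62.5053) → (154.0325,68.9459)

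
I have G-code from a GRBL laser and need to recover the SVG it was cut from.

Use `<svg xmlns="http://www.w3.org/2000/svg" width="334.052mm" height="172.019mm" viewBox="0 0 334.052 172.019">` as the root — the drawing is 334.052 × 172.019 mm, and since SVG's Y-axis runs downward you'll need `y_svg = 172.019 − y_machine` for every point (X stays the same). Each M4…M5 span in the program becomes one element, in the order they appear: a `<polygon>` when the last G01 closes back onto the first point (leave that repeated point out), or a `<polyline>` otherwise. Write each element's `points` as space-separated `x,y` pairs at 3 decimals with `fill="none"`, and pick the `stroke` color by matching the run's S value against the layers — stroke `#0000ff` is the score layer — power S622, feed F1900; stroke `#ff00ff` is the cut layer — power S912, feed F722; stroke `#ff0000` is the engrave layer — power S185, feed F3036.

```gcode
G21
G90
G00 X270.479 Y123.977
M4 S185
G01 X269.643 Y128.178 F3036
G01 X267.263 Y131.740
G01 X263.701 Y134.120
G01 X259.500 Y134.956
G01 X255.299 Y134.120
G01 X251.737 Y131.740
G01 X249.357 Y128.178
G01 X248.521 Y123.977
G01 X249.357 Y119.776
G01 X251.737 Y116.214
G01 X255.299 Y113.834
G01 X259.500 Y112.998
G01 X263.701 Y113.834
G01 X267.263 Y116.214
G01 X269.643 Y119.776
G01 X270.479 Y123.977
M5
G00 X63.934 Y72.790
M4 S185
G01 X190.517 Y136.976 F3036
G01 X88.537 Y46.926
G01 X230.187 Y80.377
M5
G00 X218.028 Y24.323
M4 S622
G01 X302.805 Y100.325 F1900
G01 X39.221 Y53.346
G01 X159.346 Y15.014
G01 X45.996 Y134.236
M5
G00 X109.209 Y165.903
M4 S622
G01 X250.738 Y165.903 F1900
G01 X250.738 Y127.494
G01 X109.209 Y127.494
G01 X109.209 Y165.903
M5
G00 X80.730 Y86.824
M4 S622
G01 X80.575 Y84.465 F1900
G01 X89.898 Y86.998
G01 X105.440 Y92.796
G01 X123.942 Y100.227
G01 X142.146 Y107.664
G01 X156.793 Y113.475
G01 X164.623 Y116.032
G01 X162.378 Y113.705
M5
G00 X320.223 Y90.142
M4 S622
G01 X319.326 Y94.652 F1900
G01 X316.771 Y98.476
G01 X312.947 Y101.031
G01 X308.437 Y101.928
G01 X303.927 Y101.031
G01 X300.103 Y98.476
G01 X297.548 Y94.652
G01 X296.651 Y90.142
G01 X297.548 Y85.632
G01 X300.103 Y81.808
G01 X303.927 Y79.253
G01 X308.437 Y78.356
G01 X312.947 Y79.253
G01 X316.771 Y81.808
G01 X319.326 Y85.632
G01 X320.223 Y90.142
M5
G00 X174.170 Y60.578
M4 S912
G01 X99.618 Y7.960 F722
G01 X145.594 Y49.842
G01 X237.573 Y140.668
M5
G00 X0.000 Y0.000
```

<svg xmlns="http://www.w3.org/2000/svg" width="334.052mm" height="172.019mm" viewBox="0 0 334.052 172.019">
  <polygon points="270.479,48.042 269.643,43.841 267.263,40.279 263.701,37.899 259.500,37.063 255.299,37.899 251.737,40.279 249.357,43.841 248.521,48.042 249.357,52.243 251.737,55.805 255.299,58.185 259.500,59.021 263.701,58.185 267.263,55.805 269.643,52.243" fill="none" stroke="#ff0000"/>
  <polyline points="63.934,99.229 190.517,35.043 88.537,125.093 230.187,91.642" fill="none" stroke="#ff0000"/>
  <polyline points="218.028,147.696 302.805,71.694 39.221,118.673 159.346,157.005 45.996,37.783" fill="none" stroke="#0000ff"/>
  <polygon points="109.209,6.116 250.738,6.116 250.738,44.525 109.209,44.525" fill="none" stroke="#0000ff"/>
  <polyline points="80.730,85.195 80.575,87.554 89.898,85.021 105.440,79.223 123.942,71.792 142.146,64.355 156.793,58.544 164.623,55.987 162.378,58.314" fill="none" stroke="#0000ff"/>
  <polygon points="320.223,81.877 319.326,77.367 316.771,73.543 312.947,70.988 308.437,70.091 303.927,70.988 300.103,73.543 297.548,77.367 296.651,81.877 297.548,86.387 300.103,90.211 303.927,92.766 308.437,93.663 312.947,92.766 316.771,90.211 319.326,86.387" fill="none" stroke="#0000ff"/>
  <polyline points="174.170,111.441 99.618,164.059 145.594,122.177 237.573,31.351" fill="none" stroke="#ff00ff"/>
</svg>

Each laser-on run becomes one SVG element. Flip Y back into SVG space with y_svg = 172.019 − y_machine.

Run 1: the run's S185 means `#ff0000` (engrave). The run returns to its start, so emit a `<polygon>` with points (Y-flipped): 270.479,48.042 269.643,43.841 267.263,40.279 263.701,37.899 259.500,37.063 255.299,37.899 251.737,40.279 249.357,43.841 248.521,48.042 249.357,52.243 251.737,55.805 255.299,58.185 259.500,59.021 263.701,58.185 267.263,55.805 269.643,52.243.

Run 2: S185 ⇒ engrave layer `#ff0000`. The run is open, so emit a `<polyline>` with points (Y-flipped): 63.934,99.229 190.517,35.043 88.537,125.093 230.187,91.642.

Run 3: power S622 maps to stroke `#0000ff` (score). The run is open, so emit a `<polyline>` with points (Y-flipped): 218.028,147.696 302.805,71.694 39.221,118.673 159.346,157.005 45.996,37.783.

Run 4: S622 ⇒ score layer `#0000ff`. The run returns to its start, so emit a `<polygon>` with points (Y-flipped): 109.209,6.116 250.738,6.116 250.738,44.525 109.209,44.525.

Run 5: S622 ⇒ score layer `#0000ff`. The run is open, so emit a `<polyline>` with points (Y-flipped): 80.730,85.195 80.575,87.554 89.898,85.021 105.440,79.223 123.942,71.792 142.146,64.355 156.793,58.544 164.623,55.987 162.378,58.314.

Run 6: S622 ⇒ score layer `#0000ff`. The run returns to its start, so emit a `<polygon>` with points (Y-flipped): 320.223,81.877 319.326,77.367 316.771,73.543 312.947,70.988 308.437,70.091 303.927,70.988 300.103,73.543 297.548,77.367 296.651,81.877 297.548,86.387 300.103,90.211 303.927,92.766 308.437,93.663 312.947,92.766 316.771,90.211 319.326,86.387.

Run 7: power S912 maps to stroke `#ff00ff` (cut). The run is open, so emit a `<polyline>` with points (Y-flipped): 174.170,111.441 99.618,164.059 145.594,122.177 237.573,31.351.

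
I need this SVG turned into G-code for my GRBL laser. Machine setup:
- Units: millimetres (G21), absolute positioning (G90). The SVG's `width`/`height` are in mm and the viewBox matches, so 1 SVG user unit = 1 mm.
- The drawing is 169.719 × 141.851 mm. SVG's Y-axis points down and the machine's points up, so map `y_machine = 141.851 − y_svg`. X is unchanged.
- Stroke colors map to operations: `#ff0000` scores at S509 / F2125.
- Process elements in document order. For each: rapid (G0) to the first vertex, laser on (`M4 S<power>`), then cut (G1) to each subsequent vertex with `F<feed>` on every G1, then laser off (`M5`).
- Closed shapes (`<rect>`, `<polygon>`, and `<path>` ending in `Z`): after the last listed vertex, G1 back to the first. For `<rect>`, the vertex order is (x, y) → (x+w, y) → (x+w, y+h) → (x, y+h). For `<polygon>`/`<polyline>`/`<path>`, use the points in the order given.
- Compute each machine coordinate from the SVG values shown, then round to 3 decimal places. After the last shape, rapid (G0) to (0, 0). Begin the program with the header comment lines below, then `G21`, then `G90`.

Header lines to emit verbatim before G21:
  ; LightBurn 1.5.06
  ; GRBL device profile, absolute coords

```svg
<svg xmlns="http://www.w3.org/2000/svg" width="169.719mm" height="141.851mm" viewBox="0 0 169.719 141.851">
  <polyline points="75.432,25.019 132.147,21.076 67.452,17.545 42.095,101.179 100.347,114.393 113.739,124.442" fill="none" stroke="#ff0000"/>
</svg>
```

; LightBurn 1.5.06
; GRBL device profile, absolute coords
G21
G90
G0 X75.432 Y116.832
M4 S509
G1 X132.147 Y120.775 F2125
G1 X67.452 Y124.306 F2125
G1 X42.095 Y40.672 F2125
G1 X100.347 Y27.458 F2125
G1 X113.739 Y17.409 F2125
M5
G0 X0.000 Y0.000

Since the viewBox matches the mm dimensions, user units are millimetres directly. The only transform is the Y-flip y_m = 141.851 − y_svg.

Shape 1 is a open polyline drawn with `<polyline>`. Its stroke #ff0000 means score at S509, F2125. After flipping Y the toolpath is (75.432,116.832) → (132.147,120.775) → (67.452,124.306) → (42.095,40.672) → (100.347,27.458) → (113.739,17.409).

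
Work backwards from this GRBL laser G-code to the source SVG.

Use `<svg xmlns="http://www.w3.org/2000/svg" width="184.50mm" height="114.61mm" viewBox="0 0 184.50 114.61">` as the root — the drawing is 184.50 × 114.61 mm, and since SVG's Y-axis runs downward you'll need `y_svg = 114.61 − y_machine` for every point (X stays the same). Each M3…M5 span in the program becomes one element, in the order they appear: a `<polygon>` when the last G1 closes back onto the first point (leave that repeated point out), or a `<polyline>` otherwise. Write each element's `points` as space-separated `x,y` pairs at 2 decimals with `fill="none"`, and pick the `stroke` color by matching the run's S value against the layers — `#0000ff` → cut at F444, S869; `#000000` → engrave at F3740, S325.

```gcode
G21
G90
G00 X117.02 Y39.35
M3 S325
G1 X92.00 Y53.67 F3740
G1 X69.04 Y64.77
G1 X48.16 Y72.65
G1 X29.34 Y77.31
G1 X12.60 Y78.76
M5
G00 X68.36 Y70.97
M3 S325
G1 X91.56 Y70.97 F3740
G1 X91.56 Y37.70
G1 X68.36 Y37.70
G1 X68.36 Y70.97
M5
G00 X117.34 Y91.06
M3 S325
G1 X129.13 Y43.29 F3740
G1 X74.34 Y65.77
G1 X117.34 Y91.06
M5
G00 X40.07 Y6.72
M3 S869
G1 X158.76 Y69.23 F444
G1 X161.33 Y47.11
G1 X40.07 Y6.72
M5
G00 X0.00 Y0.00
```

Each laser-on run becomes one SVG element. Flip Y back into SVG space with y_svg = 114.61 − y_machine.

Run 1: S325 ⇒ engrave layer `#000000`. The run is open, so emit a `<polyline>` with points (Y-flipped): 117.02,75.26 92.00,60.94 69.04,49.84 48.16,41.96 29.34,37.30 12.60,35.85.

Run 2: S325 ⇒ engrave layer `#000000`. The run returns to its start, so emit a `<polygon>` with points (Y-flipped): 68.36,43.64 91.56,43.64 91.56,76.91 68.36,76.91.

Run 3: S325 ⇒ engrave layer `#000000`. The run returns to its start, so emit a `<polygon>` with points (Y-flipped): 117.34,23.55 129.13,71.32 74.34,48.84.

Run 4: power S869 maps to stroke `#0000ff` (cut). The run returns to its start, so emit a `<polygon>` with points (Y-flipped): 40.07,107.89 158.76,45.38 161.33,67.50.

<svg xmlns="http://www.w3.org/2000/svg" width="184.50mm" height="114.61mm" viewBox="0 0 184.50 114.61">
  <polyline points="117.02,75.26 92.00,60.94 69.04,49.84 48.16,41.96 29.34,37.30 12.60,35.85" fill="none" stroke="#000000"/>
  <polygon points="68.36,43.64 91.56,43.64 91.56,76.91 68.36,76.91" fill="none" stroke="#000000"/>
  <polygon points="117.34,23.55 129.13,71.32 74.34,48.84" fill="none" stroke="#000000"/>
  <polygon points="40.07,107.89 158.76,45.38 161.33,67.50" fill="none" stroke="#0000ff"/>
</svg>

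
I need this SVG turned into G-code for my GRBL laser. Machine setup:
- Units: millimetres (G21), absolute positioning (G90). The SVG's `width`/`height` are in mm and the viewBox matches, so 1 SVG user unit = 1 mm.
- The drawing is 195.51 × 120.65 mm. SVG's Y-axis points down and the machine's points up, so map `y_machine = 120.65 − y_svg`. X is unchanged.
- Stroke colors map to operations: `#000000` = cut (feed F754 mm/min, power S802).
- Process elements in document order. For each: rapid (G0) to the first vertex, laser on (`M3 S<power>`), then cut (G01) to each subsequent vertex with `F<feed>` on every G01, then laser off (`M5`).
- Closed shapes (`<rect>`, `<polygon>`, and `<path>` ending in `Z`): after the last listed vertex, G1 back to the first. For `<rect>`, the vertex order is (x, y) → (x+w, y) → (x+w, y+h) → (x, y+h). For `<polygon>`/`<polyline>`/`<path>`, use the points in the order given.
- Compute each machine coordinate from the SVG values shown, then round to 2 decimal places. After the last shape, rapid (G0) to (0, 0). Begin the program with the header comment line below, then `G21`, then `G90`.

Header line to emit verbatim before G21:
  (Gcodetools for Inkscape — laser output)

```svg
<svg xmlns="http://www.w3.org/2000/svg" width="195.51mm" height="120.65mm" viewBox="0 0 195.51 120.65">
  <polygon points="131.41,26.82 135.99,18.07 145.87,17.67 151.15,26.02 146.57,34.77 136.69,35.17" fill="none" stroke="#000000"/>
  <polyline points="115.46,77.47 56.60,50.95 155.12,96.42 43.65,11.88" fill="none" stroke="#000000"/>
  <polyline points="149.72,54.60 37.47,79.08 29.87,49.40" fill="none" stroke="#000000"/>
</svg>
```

viewBox `0 0 195.51 120.65` with mm width/height → 1 unit = 1 mm. Flip: y_m = 120.65 − y_svg.

**Shape 1** — `<polygon>` regular polygon, stroke `#000000` → cut (S802, F754). Machine vertices: (131.41,93.83) → (135.99,102.58) → (145.87,102.98) → (151.15,94.63) → (146.57,85.88) → (136.69,85.48) → (131.41,93.83). Closed: final G1 returns to the first vertex.

**Shape 2** — `<polyline>` open polyline, stroke `#000000` → cut (S802, F754). Machine vertices: (115.46,43.18) → (56.60,69.70) → (155.12,24.23) → (43.65,108.77). Open path.

**Shape 3** — `<polyline>` open polyline, stroke `#000000` → cut (S802, F754). Machine vertices: (149.72,66.05) → (37.47,41.57) → (29.87,71.25). Open path.

(Gcodetools for Inkscape — laser output)
G21
G90
G0 X131.41 Y93.83
M3 S802
G01 X135.99 Y102.58 F754
G01 X145.87 Y102.98 F754
G01 X151.15 Y94.63 F754
G01 X146.57 Y85.88 F754
G01 X136.69 Y85.48 F754
G01 X131.41 Y93.83 F754
M5
G0 X115.46 Y43.18
M3 S802
G01 X56.60 Y69.70 F754
G01 X155.12 Y24.23 F754
G01 X43.65 Y108.77 F754
M5
G0 X149.72 Y66.05
M3 S802
G01 X37.47 Y41.57 F754
G01 X29.87 Y71.25 F754
M5
G0 X0.00 Y0.00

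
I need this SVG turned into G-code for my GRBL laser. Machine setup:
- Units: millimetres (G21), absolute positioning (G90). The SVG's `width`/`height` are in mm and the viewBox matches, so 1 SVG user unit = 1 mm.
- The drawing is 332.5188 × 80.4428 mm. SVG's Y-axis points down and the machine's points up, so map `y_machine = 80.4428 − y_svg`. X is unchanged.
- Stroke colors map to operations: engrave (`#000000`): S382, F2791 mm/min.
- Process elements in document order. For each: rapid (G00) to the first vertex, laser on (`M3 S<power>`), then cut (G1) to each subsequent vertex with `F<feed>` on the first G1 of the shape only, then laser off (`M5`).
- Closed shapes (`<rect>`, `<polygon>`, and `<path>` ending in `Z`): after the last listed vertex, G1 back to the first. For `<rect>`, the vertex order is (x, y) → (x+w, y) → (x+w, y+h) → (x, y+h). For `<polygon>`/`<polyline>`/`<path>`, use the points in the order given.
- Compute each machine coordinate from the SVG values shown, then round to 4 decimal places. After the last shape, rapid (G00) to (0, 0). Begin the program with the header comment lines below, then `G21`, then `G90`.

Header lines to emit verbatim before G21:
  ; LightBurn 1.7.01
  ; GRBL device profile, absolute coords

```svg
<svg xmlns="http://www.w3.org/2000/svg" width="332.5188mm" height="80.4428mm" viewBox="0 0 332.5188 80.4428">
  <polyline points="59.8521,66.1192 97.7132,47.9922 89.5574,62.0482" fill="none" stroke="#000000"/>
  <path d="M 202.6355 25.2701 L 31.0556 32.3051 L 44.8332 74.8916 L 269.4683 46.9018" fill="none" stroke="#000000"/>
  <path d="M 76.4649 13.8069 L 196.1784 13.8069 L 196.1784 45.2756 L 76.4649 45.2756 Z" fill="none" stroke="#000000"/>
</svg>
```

; LightBurn 1.7.01
; GRBL device profile, absolute coords
G21
G90
G00 X59.8521 Y14.3236
M3 S382
G1 X97.7132 Y32.4506 F2791
G1 X89.5574 Y18.3946
M5
G00 X202.6355 Y55.1727
M3 S382
G1 X31.0556 Y48.1377 F2791
G1 X44.8332 Y5.5512
G1 X269.4683 Y33.5410
M5
G00 X76.4649 Y66.6359
M3 S382
G1 X196.1784 Y66.6359 F2791
G1 X196.1784 Y35.1672
G1 X76.4649 Y35.1672
G1 X76.4649 Y66.6359
M5
G00 X0.0000 Y0.0000

viewBox `0 0 332.5188 80.4428` with mm width/height → 1 unit = 1 mm. Flip: y_m = 80.4428 − y_svg.

**Shape 1** — `<polyline>` open polyline, stroke `#000000` → engrave (S382, F2791). Machine vertices: (59.8521,14.3236) → (97.7132,32.4506) → (89.5574,18.3946). Open path.

**Shape 2** — `<path>` open polyline, stroke `#000000` → engrave (S382, F2791). Machine vertices: (202.6355,55.1727) → (31.0556,48.1377) → (44.8332,5.5512) → (269.4683,33.5410). Open path.

**Shape 3** — `<path>` rectangle, stroke `#000000` → engrave (S382, F2791). Machine vertices: (76.4649,66.6359) → (196.1784,66.6359) → (196.1784,35.1672) → (76.4649,35.1672) → (76.4649,66.6359). Closed: final G1 returns to the first vertex.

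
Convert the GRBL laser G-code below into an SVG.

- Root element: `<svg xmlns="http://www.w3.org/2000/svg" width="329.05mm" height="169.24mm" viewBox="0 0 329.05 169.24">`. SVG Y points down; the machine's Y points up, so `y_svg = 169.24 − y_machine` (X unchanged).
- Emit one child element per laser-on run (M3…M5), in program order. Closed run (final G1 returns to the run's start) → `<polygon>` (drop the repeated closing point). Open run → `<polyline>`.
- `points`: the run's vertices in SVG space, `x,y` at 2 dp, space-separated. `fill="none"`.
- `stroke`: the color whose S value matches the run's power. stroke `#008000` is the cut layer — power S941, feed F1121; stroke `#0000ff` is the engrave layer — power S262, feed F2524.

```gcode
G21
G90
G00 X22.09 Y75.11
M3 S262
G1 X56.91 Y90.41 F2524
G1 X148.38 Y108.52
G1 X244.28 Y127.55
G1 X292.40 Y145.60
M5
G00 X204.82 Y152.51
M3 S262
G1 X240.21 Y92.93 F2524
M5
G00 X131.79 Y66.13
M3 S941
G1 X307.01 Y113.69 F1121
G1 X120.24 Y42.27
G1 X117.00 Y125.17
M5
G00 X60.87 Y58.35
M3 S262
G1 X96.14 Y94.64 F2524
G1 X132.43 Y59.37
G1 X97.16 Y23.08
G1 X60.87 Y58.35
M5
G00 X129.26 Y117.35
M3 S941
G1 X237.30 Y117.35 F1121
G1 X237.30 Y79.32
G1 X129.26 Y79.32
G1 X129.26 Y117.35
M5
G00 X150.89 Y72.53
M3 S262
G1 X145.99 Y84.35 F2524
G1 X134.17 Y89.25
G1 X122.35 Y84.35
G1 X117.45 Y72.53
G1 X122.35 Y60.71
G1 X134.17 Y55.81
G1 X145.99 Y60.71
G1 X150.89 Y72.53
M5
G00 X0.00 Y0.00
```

Machine Y-up, SVG Y-down with viewBox height 169.24, so y_svg = 169.24 − y_machine; X carries over.

Run 1: the run's S262 means `#0000ff` (engrave). The run is open, so emit a `<polyline>` with points (Y-flipped): 22.09,94.13 56.91,78.83 148.38,60.72 244.28,41.69 292.40,23.64.

Run 2: S262 ⇒ engrave layer `#0000ff`. The run is open, so emit a `<polyline>` with points (Y-flipped): 204.82,16.73 240.21,76.31.

Run 3: S941 ⇒ cut layer `#008000`. The run is open, so emit a `<polyline>` with points (Y-flipped): 131.79,103.11 307.01,55.55 120.24,126.97 117.00,44.07.

Run 4: power S262 maps to stroke `#0000ff` (engrave). The run returns to its start, so emit a `<polygon>` with points (Y-flipped): 60.87,110.89 96.14,74.60 132.43,109.87 97.16,146.16.

Run 5: S941 ⇒ cut layer `#008000`. The run returns to its start, so emit a `<polygon>` with points (Y-flipped): 129.26,51.89 237.30,51.89 237.30,89.92 129.26,89.92.

Run 6: S262 ⇒ engrave layer `#0000ff`. The run returns to its start, so emit a `<polygon>` with points (Y-flipped): 150.89,96.71 145.99,84.89 134.17,79.99 122.35,84.89 117.45,96.71 122.35,108.53 134.17,113.43 145.99,108.53.

<svg xmlns="http://www.w3.org/2000/svg" width="329.05mm" height="169.24mm" viewBox="0 0 329.05 169.24">
  <polyline points="22.09,94.13 56.91,78.83 148.38,60.72 244.28,41.69 292.40,23.64" fill="none" stroke="#0000ff"/>
  <polyline points="204.82,16.73 240.21,76.31" fill="none" stroke="#0000ff"/>
  <polyline points="131.79,103.11 307.01,55.55 120.24,126.97 117.00,44.07" fill="none" stroke="#008000"/>
  <polygon points="60.87,110.89 96.14,74.60 132.43,109.87 97.16,146.16" fill="none" stroke="#0000ff"/>
  <polygon points="129.26,51.89 237.30,51.89 237.30,89.92 129.26,89.92" fill="none" stroke="#008000"/>
  <polygon points="150.89,96.71 145.99,84.89 134.17,79.99 122.35,84.89 117.45,96.71 122.35,108.53 134.17,113.43 145.99,108.53" fill="none" stroke="#0000ff"/>
</svg>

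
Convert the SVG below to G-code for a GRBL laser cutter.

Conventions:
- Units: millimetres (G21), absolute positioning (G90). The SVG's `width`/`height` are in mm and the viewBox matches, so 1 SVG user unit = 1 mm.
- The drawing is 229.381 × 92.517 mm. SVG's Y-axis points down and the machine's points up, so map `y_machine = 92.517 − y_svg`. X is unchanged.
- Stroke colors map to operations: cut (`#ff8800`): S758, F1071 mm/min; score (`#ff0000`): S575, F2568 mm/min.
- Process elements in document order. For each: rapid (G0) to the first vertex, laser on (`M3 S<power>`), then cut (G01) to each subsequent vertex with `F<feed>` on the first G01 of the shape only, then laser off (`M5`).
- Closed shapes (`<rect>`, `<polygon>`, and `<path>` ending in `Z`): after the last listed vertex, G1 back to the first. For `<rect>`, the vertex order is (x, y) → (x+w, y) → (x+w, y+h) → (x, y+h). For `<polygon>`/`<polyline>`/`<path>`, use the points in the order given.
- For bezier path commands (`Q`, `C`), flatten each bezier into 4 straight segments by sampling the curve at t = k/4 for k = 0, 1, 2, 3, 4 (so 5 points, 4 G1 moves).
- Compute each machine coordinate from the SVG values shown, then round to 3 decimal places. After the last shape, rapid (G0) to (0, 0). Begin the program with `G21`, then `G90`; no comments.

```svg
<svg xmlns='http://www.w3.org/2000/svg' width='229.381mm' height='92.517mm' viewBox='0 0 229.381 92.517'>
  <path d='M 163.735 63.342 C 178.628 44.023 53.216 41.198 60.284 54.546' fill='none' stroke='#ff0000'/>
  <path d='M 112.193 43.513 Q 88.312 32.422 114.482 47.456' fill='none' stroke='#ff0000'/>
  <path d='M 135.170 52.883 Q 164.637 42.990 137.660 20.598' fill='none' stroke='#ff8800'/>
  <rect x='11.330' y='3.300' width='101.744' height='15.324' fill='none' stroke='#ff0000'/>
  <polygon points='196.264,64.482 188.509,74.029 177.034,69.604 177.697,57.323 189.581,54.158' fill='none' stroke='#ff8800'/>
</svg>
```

G21
G90
G0 X163.735 Y29.175
M3 S575
G01 X152.860 Y40.577 F2568
G01 X114.944 Y45.823
G01 X75.561 Y44.945
G01 X60.284 Y37.971
M5
G0 X112.193 Y49.004
M3 S575
G01 X103.381 Y52.917 F2568
G01 X100.825 Y53.564
G01 X104.525 Y50.945
G01 X114.482 Y45.061
M5
G0 X135.170 Y39.634
M3 S758
G01 X146.376 Y45.362 F1071
G01 X150.526 Y52.652
G01 X147.621 Y61.504
G01 X137.660 Y71.919
M5
G0 X11.330 Y89.217
M3 S575
G01 X113.074 Y89.217 F2568
G01 X113.074 Y73.893
G01 X11.330 Y73.893
G01 X11.330 Y89.217
M5
G0 X196.264 Y28.035
M3 S758
G01 X188.509 Y18.488 F1071
G01 X177.034 Y22.913
G01 X177.697 Y35.194
G01 X189.581 Y38.359
G01 X196.264 Y28.035
M5
G0 X0.000 Y0.000

viewBox `0 0 229.381 92.517` with mm width/height → 1 unit = 1 mm. Flip: y_m = 92.517 − y_svg.

**Shape 1** — `<path>` cubic bezier, stroke `#ff0000` → score (S575, F2568). Control points (SVG): P0=(163.735,63.342), P1=(178.628,44.023), P2=(53.216,41.198), P3=(60.284,54.546); sampled at t=k/4. Machine vertices: (163.735,29.175) → (152.860,40.577) → (114.944,45.823) → (75.561,44.945) → (60.284,37.971). Open path.

**Shape 2** — `<path>` quadratic bezier, stroke `#ff0000` → score (S575, F2568). Control points (SVG): P0=(112.193,43.513), P1=(88.312,32.422), P2=(114.482,47.456); sampled at t=k/4. Machine vertices: (112.193,49.004) → (103.381,52.917) → (100.825,53.564) → (104.525,50.945) → (114.482,45.061). Open path.

**Shape 3** — `<path>` quadratic bezier, stroke `#ff8800` → cut (S758, F1071). Control points (SVG): P0=(135.170,52.883), P1=(164.637,42.990), P2=(137.660,20.598); sampled at t=k/4. Machine vertices: (135.170,39.634) → (146.376,45.362) → (150.526,52.652) → (147.621,61.504) → (137.660,71.919). Open path.

**Shape 4** — `<rect>` rectangle, stroke `#ff0000` → score (S575, F2568). Machine vertices: (11.330,89.217) → (113.074,89.217) → (113.074,73.893) → (11.330,73.893) → (11.330,89.217). Closed: final G1 returns to the first vertex.

**Shape 5** — `<polygon>` regular polygon, stroke `#ff8800` → cut (S758, F1071). Machine vertices: (196.264,28.035) → (188.509,18.488) → (177.034,22.913) → (177.697,35.194) → (189.581,38.359) → (196.264,28.035). Closed: final G1 returns to the first vertex.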